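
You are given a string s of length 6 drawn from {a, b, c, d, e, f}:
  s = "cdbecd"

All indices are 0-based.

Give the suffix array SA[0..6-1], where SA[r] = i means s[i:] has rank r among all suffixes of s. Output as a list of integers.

rank | idx | suffix
   0 |   2 | becd
   1 |   4 | cd
   2 |   0 | cdbecd
   3 |   5 | d
   4 |   1 | dbecd
   5 |   3 | ecd

[2, 4, 0, 5, 1, 3]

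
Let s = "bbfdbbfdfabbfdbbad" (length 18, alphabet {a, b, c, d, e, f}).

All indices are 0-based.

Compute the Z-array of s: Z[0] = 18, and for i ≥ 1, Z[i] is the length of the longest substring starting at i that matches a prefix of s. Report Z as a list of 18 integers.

Z[0]=18
i=1: outside box; Z[1]=1 scan→box=[1,2)
i=2: outside box; Z[2]=0
i=3: outside box; Z[3]=0
i=4: outside box; Z[4]=4 scan→box=[4,8)
i=5: min(r-i=3, Z[1]=1)=1; Z[5]=1
i=6: min(r-i=2, Z[2]=0)=0; Z[6]=0
i=7: min(r-i=1, Z[3]=0)=0; Z[7]=0
i=8: outside box; Z[8]=0
i=9: outside box; Z[9]=0
i=10: outside box; Z[10]=6 scan→box=[10,16)
i=11: min(r-i=5, Z[1]=1)=1; Z[11]=1
i=12: min(r-i=4, Z[2]=0)=0; Z[12]=0
i=13: min(r-i=3, Z[3]=0)=0; Z[13]=0
i=14: min(r-i=2, Z[4]=4)=2; Z[14]=2
i=15: min(r-i=1, Z[5]=1)=1; Z[15]=1
i=16: outside box; Z[16]=0
i=17: outside box; Z[17]=0

[18, 1, 0, 0, 4, 1, 0, 0, 0, 0, 6, 1, 0, 0, 2, 1, 0, 0]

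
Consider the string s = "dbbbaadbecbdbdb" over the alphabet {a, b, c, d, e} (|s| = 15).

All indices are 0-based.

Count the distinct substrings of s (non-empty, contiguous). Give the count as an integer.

rank→(start, suffix):
  0 → (4, 'aadbecbdbdb')
  1 → (5, 'adbecbdbdb')
  2 → (14, 'b')
  3 → (3, 'baadbecbdbdb')
  4 → (2, 'bbaadbecbdbdb')
  5 → (1, 'bbbaadbecbdbdb')
  6 → (12, 'bdb')
  7 → (10, 'bdbdb')
  8 → (7, 'becbdbdb')
  9 → (9, 'cbdbdb')
  10 → (13, 'db')
  11 → (0, 'dbbbaadbecbdbdb')
  12 → (11, 'dbdb')
  13 → (6, 'dbecbdbdb')
  14 → (8, 'ecbdbdb')

SA = [4, 5, 14, 3, 2, 1, 12, 10, 7, 9, 13, 0, 11, 6, 8]
rank  pair      lcp
   1  s[4:],s[5:]  1  'a'
   2  s[5:],s[14:]  0  ''
   3  s[14:],s[3:]  1  'b'
   4  s[3:],s[2:]  1  'b'
   5  s[2:],s[1:]  2  'bb'
   6  s[1:],s[12:]  1  'b'
   7  s[12:],s[10:]  3  'bdb'
   8  s[10:],s[7:]  1  'b'
   9  s[7:],s[9:]  0  ''
  10  s[9:],s[13:]  0  ''
  11  s[13:],s[0:]  2  'db'
  12  s[0:],s[11:]  2  'db'
  13  s[11:],s[6:]  2  'db'
  14  s[6:],s[8:]  0  ''

n(n+1)/2 = 15·16/2 = 120
Σ LCP = 0 + 1 + 0 + 1 + 1 + 2 + 1 + 3 + 1 + 0 + 0 + 2 + 2 + 2 + 0 = 16
distinct = 120 − 16 = 104

104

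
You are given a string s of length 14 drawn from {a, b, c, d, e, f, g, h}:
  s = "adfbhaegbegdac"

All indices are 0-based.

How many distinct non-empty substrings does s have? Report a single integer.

sorted suffixes:
  #0 SA[0]=12  'ac'
  #1 SA[1]=0  'adfbhaegbegdac'
  #2 SA[2]=5  'aegbegdac'
  #3 SA[3]=8  'begdac'
  #4 SA[4]=3  'bhaegbegdac'
  #5 SA[5]=13  'c'
  #6 SA[6]=11  'dac'
  #7 SA[7]=1  'dfbhaegbegdac'
  #8 SA[8]=6  'egbegdac'
  #9 SA[9]=9  'egdac'
  #10 SA[10]=2  'fbhaegbegdac'
  #11 SA[11]=7  'gbegdac'
  #12 SA[12]=10  'gdac'
  #13 SA[13]=4  'haegbegdac'

SA = [12, 0, 5, 8, 3, 13, 11, 1, 6, 9, 2, 7, 10, 4]
rank  pair      lcp
   1  s[12:],s[0:]  1  'a'
   2  s[0:],s[5:]  1  'a'
   3  s[5:],s[8:]  0  ''
   4  s[8:],s[3:]  1  'b'
   5  s[3:],s[13:]  0  ''
   6  s[13:],s[11:]  0  ''
   7  s[11:],s[1:]  1  'd'
   8  s[1:],s[6:]  0  ''
   9  s[6:],s[9:]  2  'eg'
  10  s[9:],s[2:]  0  ''
  11  s[2:],s[7:]  0  ''
  12  s[7:],s[10:]  1  'g'
  13  s[10:],s[4:]  0  ''

n(n+1)/2 = 14·15/2 = 105
Σ LCP = 0 + 1 + 1 + 0 + 1 + 0 + 0 + 1 + 0 + 2 + 0 + 0 + 1 + 0 = 7
distinct = 105 − 7 = 98

98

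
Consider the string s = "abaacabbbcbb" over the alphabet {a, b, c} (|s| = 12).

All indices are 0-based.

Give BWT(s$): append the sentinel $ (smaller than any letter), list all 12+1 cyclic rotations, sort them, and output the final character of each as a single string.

rank  rotation       last
    0  $abaacabbbcbb  b
    1  aacabbbcbb$ab  b
    2  abaacabbbcbb$  $
    3  abbbcbb$abaac  c
    4  acabbbcbb$aba  a
    5  b$abaacabbbcb  b
    6  baacabbbcbb$a  a
    7  bb$abaacabbbc  c
    8  bbbcbb$abaaca  a
    9  bbcbb$abaacab  b
   10  bcbb$abaacabb  b
   11  cabbbcbb$abaa  a
   12  cbb$abaacabbb  b

bb$cabacabbab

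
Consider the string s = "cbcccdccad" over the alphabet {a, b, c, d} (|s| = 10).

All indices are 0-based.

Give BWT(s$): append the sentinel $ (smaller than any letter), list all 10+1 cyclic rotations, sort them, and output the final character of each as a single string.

dccc$dbccac

rank  rotation     last
    0  $cbcccdccad  d
    1  ad$cbcccdcc  c
    2  bcccdccad$c  c
    3  cad$cbcccdc  c
    4  cbcccdccad$  $
    5  ccad$cbcccd  d
    6  cccdccad$cb  b
    7  ccdccad$cbc  c
    8  cdccad$cbcc  c
    9  d$cbcccdcca  a
   10  dccad$cbccc  c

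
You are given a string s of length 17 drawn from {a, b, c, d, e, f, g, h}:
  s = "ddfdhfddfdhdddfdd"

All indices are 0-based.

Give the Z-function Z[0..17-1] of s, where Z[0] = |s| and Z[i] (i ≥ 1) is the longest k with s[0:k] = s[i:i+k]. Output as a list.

[17, 1, 0, 1, 0, 0, 5, 1, 0, 1, 0, 2, 4, 1, 0, 2, 1]

Z[0]=17
i=1: fresh scan; Z[1]=1 grow→box=[1,2)
i=2: fresh scan; Z[2]=0
i=3: fresh scan; Z[3]=1 grow→box=[3,4)
i=4: fresh scan; Z[4]=0
i=5: fresh scan; Z[5]=0
i=6: fresh scan; Z[6]=5 grow→box=[6,11)
i=7: min(r-i=4, Z[1]=1)=1; Z[7]=1
i=8: min(r-i=3, Z[2]=0)=0; Z[8]=0
i=9: min(r-i=2, Z[3]=1)=1; Z[9]=1
i=10: min(r-i=1, Z[4]=0)=0; Z[10]=0
i=11: fresh scan; Z[11]=2 grow→box=[11,13)
i=12: min(r-i=1, Z[1]=1)=1; Z[12]=4 grow→box=[12,16)
i=13: min(r-i=3, Z[1]=1)=1; Z[13]=1
i=14: min(r-i=2, Z[2]=0)=0; Z[14]=0
i=15: min(r-i=1, Z[3]=1)=1; Z[15]=2 grow→box=[15,17)
i=16: min(r-i=1, Z[1]=1)=1; Z[16]=1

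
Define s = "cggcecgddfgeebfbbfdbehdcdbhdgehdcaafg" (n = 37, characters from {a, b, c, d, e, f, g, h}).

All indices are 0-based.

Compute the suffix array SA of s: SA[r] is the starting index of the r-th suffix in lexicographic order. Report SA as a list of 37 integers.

[33, 34, 15, 19, 13, 16, 25, 32, 23, 3, 5, 0, 18, 24, 31, 22, 7, 8, 27, 12, 4, 11, 29, 20, 14, 17, 35, 9, 36, 2, 6, 10, 28, 1, 30, 21, 26]

rank→(start, suffix):
  0 → (33, 'aafg')
  1 → (34, 'afg')
  2 → (15, 'bbfdbehdcdbhdgehdcaafg')
  3 → (19, 'behdcdbhdgehdcaafg')
  4 → (13, 'bfbbfdbehdcdbhdgehdcaafg')
  5 → (16, 'bfdbehdcdbhdgehdcaafg')
  6 → (25, 'bhdgehdcaafg')
  7 → (32, 'caafg')
  8 → (23, 'cdbhdgehdcaafg')
  9 → (3, 'cecgddfgeebfbbfdbehdcdbhdgehdcaafg')
  10 → (5, 'cgddfgeebfbbfdbehdcdbhdgehdcaafg')
  11 → (0, 'cggcecgddfgeebfbbfdbehdcdbhdgehdcaafg')
  12 → (18, 'dbehdcdbhdgehdcaafg')
  13 → (24, 'dbhdgehdcaafg')
  14 → (31, 'dcaafg')
  15 → (22, 'dcdbhdgehdcaafg')
  16 → (7, 'ddfgeebfbbfdbehdcdbhdgehdcaafg')
  17 → (8, 'dfgeebfbbfdbehdcdbhdgehdcaafg')
  18 → (27, 'dgehdcaafg')
  19 → (12, 'ebfbbfdbehdcdbhdgehdcaafg')
  20 → (4, 'ecgddfgeebfbbfdbehdcdbhdgehdcaafg')
  21 → (11, 'eebfbbfdbehdcdbhdgehdcaafg')
  22 → (29, 'ehdcaafg')
  23 → (20, 'ehdcdbhdgehdcaafg')
  24 → (14, 'fbbfdbehdcdbhdgehdcaafg')
  25 → (17, 'fdbehdcdbhdgehdcaafg')
  26 → (35, 'fg')
  27 → (9, 'fgeebfbbfdbehdcdbhdgehdcaafg')
  28 → (36, 'g')
  29 → (2, 'gcecgddfgeebfbbfdbehdcdbhdgehdcaafg')
  30 → (6, 'gddfgeebfbbfdbehdcdbhdgehdcaafg')
  31 → (10, 'geebfbbfdbehdcdbhdgehdcaafg')
  32 → (28, 'gehdcaafg')
  33 → (1, 'ggcecgddfgeebfbbfdbehdcdbhdgehdcaafg')
  34 → (30, 'hdcaafg')
  35 → (21, 'hdcdbhdgehdcaafg')
  36 → (26, 'hdgehdcaafg')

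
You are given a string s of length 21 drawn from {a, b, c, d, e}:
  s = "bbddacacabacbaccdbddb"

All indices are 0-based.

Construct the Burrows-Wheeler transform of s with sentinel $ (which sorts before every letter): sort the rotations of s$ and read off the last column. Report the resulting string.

bccdbbdac$bdaaaacddcbb

rank  rotation                last
    0  $bbddacacabacbaccdbddb  b
    1  abacbaccdbddb$bbddacac  c
    2  acabacbaccdbddb$bbddac  c
    3  acacabacbaccdbddb$bbdd  d
    4  acbaccdbddb$bbddacacab  b
    5  accdbddb$bbddacacabacb  b
    6  b$bbddacacabacbaccdbdd  d
    7  bacbaccdbddb$bbddacaca  a
    8  baccdbddb$bbddacacabac  c
    9  bbddacacabacbaccdbddb$  $
   10  bddacacabacbaccdbddb$b  b
   11  bddb$bbddacacabacbaccd  d
   12  cabacbaccdbddb$bbddaca  a
   13  cacabacbaccdbddb$bbdda  a
   14  cbaccdbddb$bbddacacaba  a
   15  ccdbddb$bbddacacabacba  a
   16  cdbddb$bbddacacabacbac  c
   17  dacacabacbaccdbddb$bbd  d
   18  db$bbddacacabacbaccdbd  d
   19  dbddb$bbddacacabacbacc  c
   20  ddacacabacbaccdbddb$bb  b
   21  ddb$bbddacacabacbaccdb  b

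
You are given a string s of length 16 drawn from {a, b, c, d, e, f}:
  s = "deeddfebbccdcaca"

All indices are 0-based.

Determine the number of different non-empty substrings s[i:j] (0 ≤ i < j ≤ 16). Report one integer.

125

sorted suffixes:
  #0 SA[0]=15  'a'
  #1 SA[1]=13  'aca'
  #2 SA[2]=7  'bbccdcaca'
  #3 SA[3]=8  'bccdcaca'
  #4 SA[4]=14  'ca'
  #5 SA[5]=12  'caca'
  #6 SA[6]=9  'ccdcaca'
  #7 SA[7]=10  'cdcaca'
  #8 SA[8]=11  'dcaca'
  #9 SA[9]=3  'ddfebbccdcaca'
  #10 SA[10]=0  'deeddfebbccdcaca'
  #11 SA[11]=4  'dfebbccdcaca'
  #12 SA[12]=6  'ebbccdcaca'
  #13 SA[13]=2  'eddfebbccdcaca'
  #14 SA[14]=1  'eeddfebbccdcaca'
  #15 SA[15]=5  'febbccdcaca'

SA = [15, 13, 7, 8, 14, 12, 9, 10, 11, 3, 0, 4, 6, 2, 1, 5]
i: (SA[i-1],SA[i]) lcp shared
  1: (15,13) 1 'a'
  2: (13,7) 0 ''
  3: (7,8) 1 'b'
  4: (8,14) 0 ''
  5: (14,12) 2 'ca'
  6: (12,9) 1 'c'
  7: (9,10) 1 'c'
  8: (10,11) 0 ''
  9: (11,3) 1 'd'
  10: (3,0) 1 'd'
  11: (0,4) 1 'd'
  12: (4,6) 0 ''
  13: (6,2) 1 'e'
  14: (2,1) 1 'e'
  15: (1,5) 0 ''

n(n+1)/2 = 16·17/2 = 136
Σ LCP = 0 + 1 + 0 + 1 + 0 + 2 + 1 + 1 + 0 + 1 + 1 + 1 + 0 + 1 + 1 + 0 = 11
distinct = 136 − 11 = 125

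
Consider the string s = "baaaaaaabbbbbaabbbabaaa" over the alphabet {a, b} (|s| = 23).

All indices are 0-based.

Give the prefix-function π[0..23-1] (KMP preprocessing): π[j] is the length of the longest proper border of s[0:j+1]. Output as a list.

π[0] = 0
j=1 s[j]='a': π[1]=0 (border '')
j=2 s[j]='a': π[2]=0 (border '')
j=3 s[j]='a': π[3]=0 (border '')
j=4 s[j]='a': π[4]=0 (border '')
j=5 s[j]='a': π[5]=0 (border '')
j=6 s[j]='a': π[6]=0 (border '')
j=7 s[j]='a': π[7]=0 (border '')
j=8 s[j]='b': π[8]=1 (border 'b')
j=9 s[j]='b': k: 1→0; π[9]=1 (border 'b')
j=10 s[j]='b': k: 1→0; π[10]=1 (border 'b')
j=11 s[j]='b': k: 1→0; π[11]=1 (border 'b')
j=12 s[j]='b': k: 1→0; π[12]=1 (border 'b')
j=13 s[j]='a': π[13]=2 (border 'ba')
j=14 s[j]='a': π[14]=3 (border 'baa')
j=15 s[j]='b': k: 3→0; π[15]=1 (border 'b')
j=16 s[j]='b': k: 1→0; π[16]=1 (border 'b')
j=17 s[j]='b': k: 1→0; π[17]=1 (border 'b')
j=18 s[j]='a': π[18]=2 (border 'ba')
j=19 s[j]='b': k: 2→0; π[19]=1 (border 'b')
j=20 s[j]='a': π[20]=2 (border 'ba')
j=21 s[j]='a': π[21]=3 (border 'baa')
j=22 s[j]='a': π[22]=4 (border 'baaa')

[0, 0, 0, 0, 0, 0, 0, 0, 1, 1, 1, 1, 1, 2, 3, 1, 1, 1, 2, 1, 2, 3, 4]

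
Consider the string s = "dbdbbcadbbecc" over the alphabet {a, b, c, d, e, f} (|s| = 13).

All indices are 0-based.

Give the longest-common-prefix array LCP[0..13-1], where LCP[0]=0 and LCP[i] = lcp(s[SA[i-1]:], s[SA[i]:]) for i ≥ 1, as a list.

sorted suffixes:
  #0 SA[0]=6  'adbbecc'
  #1 SA[1]=3  'bbcadbbecc'
  #2 SA[2]=8  'bbecc'
  #3 SA[3]=4  'bcadbbecc'
  #4 SA[4]=1  'bdbbcadbbecc'
  #5 SA[5]=9  'becc'
  #6 SA[6]=12  'c'
  #7 SA[7]=5  'cadbbecc'
  #8 SA[8]=11  'cc'
  #9 SA[9]=2  'dbbcadbbecc'
  #10 SA[10]=7  'dbbecc'
  #11 SA[11]=0  'dbdbbcadbbecc'
  #12 SA[12]=10  'ecc'

SA = [6, 3, 8, 4, 1, 9, 12, 5, 11, 2, 7, 0, 10]
[i] adj suffixes → lcp
  [1] 6/3 → 0 ('')
  [2] 3/8 → 2 ('bb')
  [3] 8/4 → 1 ('b')
  [4] 4/1 → 1 ('b')
  [5] 1/9 → 1 ('b')
  [6] 9/12 → 0 ('')
  [7] 12/5 → 1 ('c')
  [8] 5/11 → 1 ('c')
  [9] 11/2 → 0 ('')
  [10] 2/7 → 3 ('dbb')
  [11] 7/0 → 2 ('db')
  [12] 0/10 → 0 ('')

[0, 0, 2, 1, 1, 1, 0, 1, 1, 0, 3, 2, 0]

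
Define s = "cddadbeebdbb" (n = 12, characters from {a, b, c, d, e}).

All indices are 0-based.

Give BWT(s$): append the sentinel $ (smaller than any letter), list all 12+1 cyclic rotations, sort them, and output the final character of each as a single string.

rank  rotation       last
    0  $cddadbeebdbb  b
    1  adbeebdbb$cdd  d
    2  b$cddadbeebdb  b
    3  bb$cddadbeebd  d
    4  bdbb$cddadbee  e
    5  beebdbb$cddad  d
    6  cddadbeebdbb$  $
    7  dadbeebdbb$cd  d
    8  dbb$cddadbeeb  b
    9  dbeebdbb$cdda  a
   10  ddadbeebdbb$c  c
   11  ebdbb$cddadbe  e
   12  eebdbb$cddadb  b

bdbded$dbaceb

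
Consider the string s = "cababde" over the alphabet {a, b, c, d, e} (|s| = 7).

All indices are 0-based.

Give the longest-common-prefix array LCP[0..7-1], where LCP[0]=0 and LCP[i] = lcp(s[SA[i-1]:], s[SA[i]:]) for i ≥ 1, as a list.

[0, 2, 0, 1, 0, 0, 0]

rank→(start, suffix):
  0 → (1, 'ababde')
  1 → (3, 'abde')
  2 → (2, 'babde')
  3 → (4, 'bde')
  4 → (0, 'cababde')
  5 → (5, 'de')
  6 → (6, 'e')

SA = [1, 3, 2, 4, 0, 5, 6]
i: (SA[i-1],SA[i]) lcp shared
  1: (1,3) 2 'ab'
  2: (3,2) 0 ''
  3: (2,4) 1 'b'
  4: (4,0) 0 ''
  5: (0,5) 0 ''
  6: (5,6) 0 ''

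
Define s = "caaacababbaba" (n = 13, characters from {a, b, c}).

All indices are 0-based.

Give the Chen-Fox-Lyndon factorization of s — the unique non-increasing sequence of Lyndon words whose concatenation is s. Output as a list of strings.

emit factor 1: 'c' (i=0, period=1)
emit factor 2: 'aaacababbab' (i=1, period=11)
emit factor 3: 'a' (i=12, period=1)

["c", "aaacababbab", "a"]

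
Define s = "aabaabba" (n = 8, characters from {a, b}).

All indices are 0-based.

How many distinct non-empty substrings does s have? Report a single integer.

26

rank | idx | suffix
   0 |   7 | a
   1 |   0 | aabaabba
   2 |   3 | aabba
   3 |   1 | abaabba
   4 |   4 | abba
   5 |   6 | ba
   6 |   2 | baabba
   7 |   5 | bba

SA = [7, 0, 3, 1, 4, 6, 2, 5]
rank  pair      lcp
   1  s[7:],s[0:]  1  'a'
   2  s[0:],s[3:]  3  'aab'
   3  s[3:],s[1:]  1  'a'
   4  s[1:],s[4:]  2  'ab'
   5  s[4:],s[6:]  0  ''
   6  s[6:],s[2:]  2  'ba'
   7  s[2:],s[5:]  1  'b'

n(n+1)/2 = 8·9/2 = 36
Σ LCP = 0 + 1 + 3 + 1 + 2 + 0 + 2 + 1 = 10
distinct = 36 − 10 = 26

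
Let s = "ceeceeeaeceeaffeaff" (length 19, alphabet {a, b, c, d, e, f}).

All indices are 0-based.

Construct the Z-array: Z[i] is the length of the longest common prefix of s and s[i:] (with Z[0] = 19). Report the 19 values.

[19, 0, 0, 3, 0, 0, 0, 0, 0, 3, 0, 0, 0, 0, 0, 0, 0, 0, 0]

Z[0]=19
i=1: outside box; Z[1]=0
i=2: outside box; Z[2]=0
i=3: outside box; Z[3]=3 extend→box=[3,6)
i=4: min(r-i=2, Z[1]=0)=0; Z[4]=0
i=5: min(r-i=1, Z[2]=0)=0; Z[5]=0
i=6: outside box; Z[6]=0
i=7: outside box; Z[7]=0
i=8: outside box; Z[8]=0
i=9: outside box; Z[9]=3 extend→box=[9,12)
i=10: min(r-i=2, Z[1]=0)=0; Z[10]=0
i=11: min(r-i=1, Z[2]=0)=0; Z[11]=0
i=12: outside box; Z[12]=0
i=13: outside box; Z[13]=0
i=14: outside box; Z[14]=0
i=15: outside box; Z[15]=0
i=16: outside box; Z[16]=0
i=17: outside box; Z[17]=0
i=18: outside box; Z[18]=0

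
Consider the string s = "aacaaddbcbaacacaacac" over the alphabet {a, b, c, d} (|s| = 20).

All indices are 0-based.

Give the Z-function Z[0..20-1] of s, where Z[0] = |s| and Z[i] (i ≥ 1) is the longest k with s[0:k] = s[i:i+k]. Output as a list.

[20, 1, 0, 2, 1, 0, 0, 0, 0, 0, 4, 1, 0, 1, 0, 4, 1, 0, 1, 0]

Z[0]=20
i=1: fresh scan; Z[1]=1 grow→box=[1,2)
i=2: fresh scan; Z[2]=0
i=3: fresh scan; Z[3]=2 grow→box=[3,5)
i=4: min(r-i=1, Z[1]=1)=1; Z[4]=1
i=5: fresh scan; Z[5]=0
i=6: fresh scan; Z[6]=0
i=7: fresh scan; Z[7]=0
i=8: fresh scan; Z[8]=0
i=9: fresh scan; Z[9]=0
i=10: fresh scan; Z[10]=4 grow→box=[10,14)
i=11: min(r-i=3, Z[1]=1)=1; Z[11]=1
i=12: min(r-i=2, Z[2]=0)=0; Z[12]=0
i=13: min(r-i=1, Z[3]=2)=1; Z[13]=1
i=14: fresh scan; Z[14]=0
i=15: fresh scan; Z[15]=4 grow→box=[15,19)
i=16: min(r-i=3, Z[1]=1)=1; Z[16]=1
i=17: min(r-i=2, Z[2]=0)=0; Z[17]=0
i=18: min(r-i=1, Z[3]=2)=1; Z[18]=1
i=19: fresh scan; Z[19]=0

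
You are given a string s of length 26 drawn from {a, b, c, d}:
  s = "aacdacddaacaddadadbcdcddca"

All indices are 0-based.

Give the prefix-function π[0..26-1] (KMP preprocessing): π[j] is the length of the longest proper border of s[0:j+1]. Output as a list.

π[0] = 0
j=1 s[j]='a': π[1]=1 (border 'a')
j=2 s[j]='c': k: 1→0; π[2]=0 (border '')
j=3 s[j]='d': π[3]=0 (border '')
j=4 s[j]='a': π[4]=1 (border 'a')
j=5 s[j]='c': k: 1→0; π[5]=0 (border '')
j=6 s[j]='d': π[6]=0 (border '')
j=7 s[j]='d': π[7]=0 (border '')
j=8 s[j]='a': π[8]=1 (border 'a')
j=9 s[j]='a': π[9]=2 (border 'aa')
j=10 s[j]='c': π[10]=3 (border 'aac')
j=11 s[j]='a': k: 3→0; π[11]=1 (border 'a')
j=12 s[j]='d': k: 1→0; π[12]=0 (border '')
j=13 s[j]='d': π[13]=0 (border '')
j=14 s[j]='a': π[14]=1 (border 'a')
j=15 s[j]='d': k: 1→0; π[15]=0 (border '')
j=16 s[j]='a': π[16]=1 (border 'a')
j=17 s[j]='d': k: 1→0; π[17]=0 (border '')
j=18 s[j]='b': π[18]=0 (border '')
j=19 s[j]='c': π[19]=0 (border '')
j=20 s[j]='d': π[20]=0 (border '')
j=21 s[j]='c': π[21]=0 (border '')
j=22 s[j]='d': π[22]=0 (border '')
j=23 s[j]='d': π[23]=0 (border '')
j=24 s[j]='c': π[24]=0 (border '')
j=25 s[j]='a': π[25]=1 (border 'a')

[0, 1, 0, 0, 1, 0, 0, 0, 1, 2, 3, 1, 0, 0, 1, 0, 1, 0, 0, 0, 0, 0, 0, 0, 0, 1]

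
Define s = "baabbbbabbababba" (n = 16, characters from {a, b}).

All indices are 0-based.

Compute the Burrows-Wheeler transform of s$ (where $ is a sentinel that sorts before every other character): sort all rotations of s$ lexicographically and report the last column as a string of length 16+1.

rank  rotation           last
    0  $baabbbbabbababba  a
    1  a$baabbbbabbababb  b
    2  aabbbbabbababba$b  b
    3  ababba$baabbbbabb  b
    4  abba$baabbbbabbab  b
    5  abbababba$baabbbb  b
    6  abbbbabbababba$ba  a
    7  ba$baabbbbabbabab  b
    8  baabbbbabbababba$  $
    9  bababba$baabbbbab  b
   10  babba$baabbbbabba  a
   11  babbababba$baabbb  b
   12  bba$baabbbbabbaba  a
   13  bbababba$baabbbba  a
   14  bbabbababba$baabb  b
   15  bbbabbababba$baab  b
   16  bbbbabbababba$baa  a

abbbbbab$babaabba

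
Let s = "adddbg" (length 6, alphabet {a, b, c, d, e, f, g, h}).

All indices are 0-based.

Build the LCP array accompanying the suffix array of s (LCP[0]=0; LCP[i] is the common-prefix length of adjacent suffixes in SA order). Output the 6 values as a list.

[0, 0, 0, 1, 2, 0]

sorted suffixes:
  #0 SA[0]=0  'adddbg'
  #1 SA[1]=4  'bg'
  #2 SA[2]=3  'dbg'
  #3 SA[3]=2  'ddbg'
  #4 SA[4]=1  'dddbg'
  #5 SA[5]=5  'g'

SA = [0, 4, 3, 2, 1, 5]
rank  pair      lcp
   1  s[0:],s[4:]  0  ''
   2  s[4:],s[3:]  0  ''
   3  s[3:],s[2:]  1  'd'
   4  s[2:],s[1:]  2  'dd'
   5  s[1:],s[5:]  0  ''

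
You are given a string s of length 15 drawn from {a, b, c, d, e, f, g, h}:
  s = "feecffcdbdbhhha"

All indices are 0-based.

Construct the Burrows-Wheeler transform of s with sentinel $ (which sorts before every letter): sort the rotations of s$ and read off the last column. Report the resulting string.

rank  rotation          last
    0  $feecffcdbdbhhha  a
    1  a$feecffcdbdbhhh  h
    2  bdbhhha$feecffcd  d
    3  bhhha$feecffcdbd  d
    4  cdbdbhhha$feecff  f
    5  cffcdbdbhhha$fee  e
    6  dbdbhhha$feecffc  c
    7  dbhhha$feecffcdb  b
    8  ecffcdbdbhhha$fe  e
    9  eecffcdbdbhhha$f  f
   10  fcdbdbhhha$feecf  f
   11  feecffcdbdbhhha$  $
   12  ffcdbdbhhha$feec  c
   13  ha$feecffcdbdbhh  h
   14  hha$feecffcdbdbh  h
   15  hhha$feecffcdbdb  b

ahddfecbeff$chhb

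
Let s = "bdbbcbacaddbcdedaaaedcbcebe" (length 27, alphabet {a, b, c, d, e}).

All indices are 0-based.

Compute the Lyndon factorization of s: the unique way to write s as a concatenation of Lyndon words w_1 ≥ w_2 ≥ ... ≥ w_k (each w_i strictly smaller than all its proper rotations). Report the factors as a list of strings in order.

emit factor 1: 'bd' (i=0, period=2)
emit factor 2: 'bbc' (i=2, period=3)
emit factor 3: 'b' (i=5, period=1)
emit factor 4: 'acaddbcded' (i=6, period=10)
emit factor 5: 'aaaedcbcebe' (i=16, period=11)

["bd", "bbc", "b", "acaddbcded", "aaaedcbcebe"]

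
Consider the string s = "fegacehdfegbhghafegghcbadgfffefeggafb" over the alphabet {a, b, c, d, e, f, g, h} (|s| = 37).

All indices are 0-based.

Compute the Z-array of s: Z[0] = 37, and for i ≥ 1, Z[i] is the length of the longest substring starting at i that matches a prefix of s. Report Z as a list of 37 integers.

Z[0]=37
i=1: fresh scan; Z[1]=0
i=2: fresh scan; Z[2]=0
i=3: fresh scan; Z[3]=0
i=4: fresh scan; Z[4]=0
i=5: fresh scan; Z[5]=0
i=6: fresh scan; Z[6]=0
i=7: fresh scan; Z[7]=0
i=8: fresh scan; Z[8]=3 scan→box=[8,11)
i=9: min(r-i=2, Z[1]=0)=0; Z[9]=0
i=10: min(r-i=1, Z[2]=0)=0; Z[10]=0
i=11: fresh scan; Z[11]=0
i=12: fresh scan; Z[12]=0
i=13: fresh scan; Z[13]=0
i=14: fresh scan; Z[14]=0
i=15: fresh scan; Z[15]=0
i=16: fresh scan; Z[16]=3 scan→box=[16,19)
i=17: min(r-i=2, Z[1]=0)=0; Z[17]=0
i=18: min(r-i=1, Z[2]=0)=0; Z[18]=0
i=19: fresh scan; Z[19]=0
i=20: fresh scan; Z[20]=0
i=21: fresh scan; Z[21]=0
i=22: fresh scan; Z[22]=0
i=23: fresh scan; Z[23]=0
i=24: fresh scan; Z[24]=0
i=25: fresh scan; Z[25]=0
i=26: fresh scan; Z[26]=1 scan→box=[26,27)
i=27: fresh scan; Z[27]=1 scan→box=[27,28)
i=28: fresh scan; Z[28]=2 scan→box=[28,30)
i=29: min(r-i=1, Z[1]=0)=0; Z[29]=0
i=30: fresh scan; Z[30]=3 scan→box=[30,33)
i=31: min(r-i=2, Z[1]=0)=0; Z[31]=0
i=32: min(r-i=1, Z[2]=0)=0; Z[32]=0
i=33: fresh scan; Z[33]=0
i=34: fresh scan; Z[34]=0
i=35: fresh scan; Z[35]=1 scan→box=[35,36)
i=36: fresh scan; Z[36]=0

[37, 0, 0, 0, 0, 0, 0, 0, 3, 0, 0, 0, 0, 0, 0, 0, 3, 0, 0, 0, 0, 0, 0, 0, 0, 0, 1, 1, 2, 0, 3, 0, 0, 0, 0, 1, 0]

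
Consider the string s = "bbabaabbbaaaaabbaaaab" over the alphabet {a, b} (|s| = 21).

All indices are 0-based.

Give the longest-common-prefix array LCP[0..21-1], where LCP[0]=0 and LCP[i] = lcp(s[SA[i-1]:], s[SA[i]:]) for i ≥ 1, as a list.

sorted suffixes:
  #0 SA[0]=9  'aaaaabbaaaab'
  #1 SA[1]=16  'aaaab'
  #2 SA[2]=10  'aaaabbaaaab'
  #3 SA[3]=17  'aaab'
  #4 SA[4]=11  'aaabbaaaab'
  #5 SA[5]=18  'aab'
  #6 SA[6]=12  'aabbaaaab'
  #7 SA[7]=4  'aabbbaaaaabbaaaab'
  #8 SA[8]=19  'ab'
  #9 SA[9]=2  'abaabbbaaaaabbaaaab'
  #10 SA[10]=13  'abbaaaab'
  #11 SA[11]=5  'abbbaaaaabbaaaab'
  #12 SA[12]=20  'b'
  #13 SA[13]=8  'baaaaabbaaaab'
  #14 SA[14]=15  'baaaab'
  #15 SA[15]=3  'baabbbaaaaabbaaaab'
  #16 SA[16]=1  'babaabbbaaaaabbaaaab'
  #17 SA[17]=7  'bbaaaaabbaaaab'
  #18 SA[18]=14  'bbaaaab'
  #19 SA[19]=0  'bbabaabbbaaaaabbaaaab'
  #20 SA[20]=6  'bbbaaaaabbaaaab'

SA = [9, 16, 10, 17, 11, 18, 12, 4, 19, 2, 13, 5, 20, 8, 15, 3, 1, 7, 14, 0, 6]
[i] adj suffixes → lcp
  [1] 9/16 → 4 ('aaaa')
  [2] 16/10 → 5 ('aaaab')
  [3] 10/17 → 3 ('aaa')
  [4] 17/11 → 4 ('aaab')
  [5] 11/18 → 2 ('aa')
  [6] 18/12 → 3 ('aab')
  [7] 12/4 → 4 ('aabb')
  [8] 4/19 → 1 ('a')
  [9] 19/2 → 2 ('ab')
  [10] 2/13 → 2 ('ab')
  [11] 13/5 → 3 ('abb')
  [12] 5/20 → 0 ('')
  [13] 20/8 → 1 ('b')
  [14] 8/15 → 5 ('baaaa')
  [15] 15/3 → 3 ('baa')
  [16] 3/1 → 2 ('ba')
  [17] 1/7 → 1 ('b')
  [18] 7/14 → 6 ('bbaaaa')
  [19] 14/0 → 3 ('bba')
  [20] 0/6 → 2 ('bb')

[0, 4, 5, 3, 4, 2, 3, 4, 1, 2, 2, 3, 0, 1, 5, 3, 2, 1, 6, 3, 2]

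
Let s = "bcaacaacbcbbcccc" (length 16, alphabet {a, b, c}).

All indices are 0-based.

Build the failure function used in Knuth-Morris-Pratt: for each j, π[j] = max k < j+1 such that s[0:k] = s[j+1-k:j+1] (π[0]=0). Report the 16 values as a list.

π[0] = 0
j=1 s[j]='c': π[1]=0 (border '')
j=2 s[j]='a': π[2]=0 (border '')
j=3 s[j]='a': π[3]=0 (border '')
j=4 s[j]='c': π[4]=0 (border '')
j=5 s[j]='a': π[5]=0 (border '')
j=6 s[j]='a': π[6]=0 (border '')
j=7 s[j]='c': π[7]=0 (border '')
j=8 s[j]='b': π[8]=1 (border 'b')
j=9 s[j]='c': π[9]=2 (border 'bc')
j=10 s[j]='b': k: 2→0; π[10]=1 (border 'b')
j=11 s[j]='b': k: 1→0; π[11]=1 (border 'b')
j=12 s[j]='c': π[12]=2 (border 'bc')
j=13 s[j]='c': k: 2→0; π[13]=0 (border '')
j=14 s[j]='c': π[14]=0 (border '')
j=15 s[j]='c': π[15]=0 (border '')

[0, 0, 0, 0, 0, 0, 0, 0, 1, 2, 1, 1, 2, 0, 0, 0]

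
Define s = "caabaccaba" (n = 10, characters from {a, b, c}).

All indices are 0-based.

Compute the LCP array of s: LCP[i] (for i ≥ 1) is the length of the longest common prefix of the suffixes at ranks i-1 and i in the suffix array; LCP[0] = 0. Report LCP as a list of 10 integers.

[0, 1, 1, 3, 1, 0, 2, 0, 2, 1]

rank | idx | suffix
   0 |   9 | a
   1 |   1 | aabaccaba
   2 |   7 | aba
   3 |   2 | abaccaba
   4 |   4 | accaba
   5 |   8 | ba
   6 |   3 | baccaba
   7 |   0 | caabaccaba
   8 |   6 | caba
   9 |   5 | ccaba

SA = [9, 1, 7, 2, 4, 8, 3, 0, 6, 5]
[i] adj suffixes → lcp
  [1] 9/1 → 1 ('a')
  [2] 1/7 → 1 ('a')
  [3] 7/2 → 3 ('aba')
  [4] 2/4 → 1 ('a')
  [5] 4/8 → 0 ('')
  [6] 8/3 → 2 ('ba')
  [7] 3/0 → 0 ('')
  [8] 0/6 → 2 ('ca')
  [9] 6/5 → 1 ('c')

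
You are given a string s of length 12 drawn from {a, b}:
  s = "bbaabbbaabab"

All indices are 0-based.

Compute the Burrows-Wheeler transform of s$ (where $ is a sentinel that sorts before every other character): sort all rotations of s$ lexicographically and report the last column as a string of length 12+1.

rank  rotation       last
    0  $bbaabbbaabab  b
    1  aabab$bbaabbb  b
    2  aabbbaabab$bb  b
    3  ab$bbaabbbaab  b
    4  abab$bbaabbba  a
    5  abbbaabab$bba  a
    6  b$bbaabbbaaba  a
    7  baabab$bbaabb  b
    8  baabbbaabab$b  b
    9  bab$bbaabbbaa  a
   10  bbaabab$bbaab  b
   11  bbaabbbaabab$  $
   12  bbbaabab$bbaa  a

bbbbaaabbab$a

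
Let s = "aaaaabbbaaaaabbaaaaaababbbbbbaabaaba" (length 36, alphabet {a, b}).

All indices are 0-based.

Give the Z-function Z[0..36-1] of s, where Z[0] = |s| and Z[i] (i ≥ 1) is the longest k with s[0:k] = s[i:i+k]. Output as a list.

Z[0]=36
i=1: outside box; Z[1]=4 extend→box=[1,5)
i=2: min(r-i=3, Z[1]=4)=3; Z[2]=3
i=3: min(r-i=2, Z[2]=3)=2; Z[3]=2
i=4: min(r-i=1, Z[3]=2)=1; Z[4]=1
i=5: outside box; Z[5]=0
i=6: outside box; Z[6]=0
i=7: outside box; Z[7]=0
i=8: outside box; Z[8]=7 extend→box=[8,15)
i=9: min(r-i=6, Z[1]=4)=4; Z[9]=4
i=10: min(r-i=5, Z[2]=3)=3; Z[10]=3
i=11: min(r-i=4, Z[3]=2)=2; Z[11]=2
i=12: min(r-i=3, Z[4]=1)=1; Z[12]=1
i=13: min(r-i=2, Z[5]=0)=0; Z[13]=0
i=14: min(r-i=1, Z[6]=0)=0; Z[14]=0
i=15: outside box; Z[15]=5 extend→box=[15,20)
i=16: min(r-i=4, Z[1]=4)=4; Z[16]=6 extend→box=[16,22)
i=17: min(r-i=5, Z[1]=4)=4; Z[17]=4
i=18: min(r-i=4, Z[2]=3)=3; Z[18]=3
i=19: min(r-i=3, Z[3]=2)=2; Z[19]=2
i=20: min(r-i=2, Z[4]=1)=1; Z[20]=1
i=21: min(r-i=1, Z[5]=0)=0; Z[21]=0
i=22: outside box; Z[22]=1 extend→box=[22,23)
i=23: outside box; Z[23]=0
i=24: outside box; Z[24]=0
i=25: outside box; Z[25]=0
i=26: outside box; Z[26]=0
i=27: outside box; Z[27]=0
i=28: outside box; Z[28]=0
i=29: outside box; Z[29]=2 extend→box=[29,31)
i=30: min(r-i=1, Z[1]=4)=1; Z[30]=1
i=31: outside box; Z[31]=0
i=32: outside box; Z[32]=2 extend→box=[32,34)
i=33: min(r-i=1, Z[1]=4)=1; Z[33]=1
i=34: outside box; Z[34]=0
i=35: outside box; Z[35]=1 extend→box=[35,36)

[36, 4, 3, 2, 1, 0, 0, 0, 7, 4, 3, 2, 1, 0, 0, 5, 6, 4, 3, 2, 1, 0, 1, 0, 0, 0, 0, 0, 0, 2, 1, 0, 2, 1, 0, 1]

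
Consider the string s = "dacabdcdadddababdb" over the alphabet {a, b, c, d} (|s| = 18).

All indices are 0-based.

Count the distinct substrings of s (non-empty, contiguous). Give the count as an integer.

150

rank | idx | suffix
   0 |  12 | ababdb
   1 |  14 | abdb
   2 |   3 | abdcdadddababdb
   3 |   1 | acabdcdadddababdb
   4 |   8 | adddababdb
   5 |  17 | b
   6 |  13 | babdb
   7 |  15 | bdb
   8 |   4 | bdcdadddababdb
   9 |   2 | cabdcdadddababdb
  10 |   6 | cdadddababdb
  11 |  11 | dababdb
  12 |   0 | dacabdcdadddababdb
  13 |   7 | dadddababdb
  14 |  16 | db
  15 |   5 | dcdadddababdb
  16 |  10 | ddababdb
  17 |   9 | dddababdb

SA = [12, 14, 3, 1, 8, 17, 13, 15, 4, 2, 6, 11, 0, 7, 16, 5, 10, 9]
[i] adj suffixes → lcp
  [1] 12/14 → 2 ('ab')
  [2] 14/3 → 3 ('abd')
  [3] 3/1 → 1 ('a')
  [4] 1/8 → 1 ('a')
  [5] 8/17 → 0 ('')
  [6] 17/13 → 1 ('b')
  [7] 13/15 → 1 ('b')
  [8] 15/4 → 2 ('bd')
  [9] 4/2 → 0 ('')
  [10] 2/6 → 1 ('c')
  [11] 6/11 → 0 ('')
  [12] 11/0 → 2 ('da')
  [13] 0/7 → 2 ('da')
  [14] 7/16 → 1 ('d')
  [15] 16/5 → 1 ('d')
  [16] 5/10 → 1 ('d')
  [17] 10/9 → 2 ('dd')

n(n+1)/2 = 18·19/2 = 171
Σ LCP = 0 + 2 + 3 + 1 + 1 + 0 + 1 + 1 + 2 + 0 + 1 + 0 + 2 + 2 + 1 + 1 + 1 + 2 = 21
distinct = 171 − 21 = 150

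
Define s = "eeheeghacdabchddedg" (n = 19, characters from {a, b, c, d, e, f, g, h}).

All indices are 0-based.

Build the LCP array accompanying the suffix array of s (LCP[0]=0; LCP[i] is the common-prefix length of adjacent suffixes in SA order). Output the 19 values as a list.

[0, 1, 0, 0, 1, 0, 1, 1, 1, 0, 1, 2, 1, 1, 0, 1, 0, 1, 1]

rank→(start, suffix):
  0 → (10, 'abchddedg')
  1 → (7, 'acdabchddedg')
  2 → (11, 'bchddedg')
  3 → (8, 'cdabchddedg')
  4 → (12, 'chddedg')
  5 → (9, 'dabchddedg')
  6 → (14, 'ddedg')
  7 → (15, 'dedg')
  8 → (17, 'dg')
  9 → (16, 'edg')
  10 → (3, 'eeghacdabchddedg')
  11 → (0, 'eeheeghacdabchddedg')
  12 → (4, 'eghacdabchddedg')
  13 → (1, 'eheeghacdabchddedg')
  14 → (18, 'g')
  15 → (5, 'ghacdabchddedg')
  16 → (6, 'hacdabchddedg')
  17 → (13, 'hddedg')
  18 → (2, 'heeghacdabchddedg')

SA = [10, 7, 11, 8, 12, 9, 14, 15, 17, 16, 3, 0, 4, 1, 18, 5, 6, 13, 2]
[i] adj suffixes → lcp
  [1] 10/7 → 1 ('a')
  [2] 7/11 → 0 ('')
  [3] 11/8 → 0 ('')
  [4] 8/12 → 1 ('c')
  [5] 12/9 → 0 ('')
  [6] 9/14 → 1 ('d')
  [7] 14/15 → 1 ('d')
  [8] 15/17 → 1 ('d')
  [9] 17/16 → 0 ('')
  [10] 16/3 → 1 ('e')
  [11] 3/0 → 2 ('ee')
  [12] 0/4 → 1 ('e')
  [13] 4/1 → 1 ('e')
  [14] 1/18 → 0 ('')
  [15] 18/5 → 1 ('g')
  [16] 5/6 → 0 ('')
  [17] 6/13 → 1 ('h')
  [18] 13/2 → 1 ('h')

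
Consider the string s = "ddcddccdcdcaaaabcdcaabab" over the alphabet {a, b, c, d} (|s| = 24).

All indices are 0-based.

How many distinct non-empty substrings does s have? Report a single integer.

255

sorted suffixes:
  #0 SA[0]=11  'aaaabcdcaabab'
  #1 SA[1]=12  'aaabcdcaabab'
  #2 SA[2]=19  'aabab'
  #3 SA[3]=13  'aabcdcaabab'
  #4 SA[4]=22  'ab'
  #5 SA[5]=20  'abab'
  #6 SA[6]=14  'abcdcaabab'
  #7 SA[7]=23  'b'
  #8 SA[8]=21  'bab'
  #9 SA[9]=15  'bcdcaabab'
  #10 SA[10]=10  'caaaabcdcaabab'
  #11 SA[11]=18  'caabab'
  #12 SA[12]=5  'ccdcdcaaaabcdcaabab'
  #13 SA[13]=8  'cdcaaaabcdcaabab'
  #14 SA[14]=16  'cdcaabab'
  #15 SA[15]=6  'cdcdcaaaabcdcaabab'
  #16 SA[16]=2  'cddccdcdcaaaabcdcaabab'
  #17 SA[17]=9  'dcaaaabcdcaabab'
  #18 SA[18]=17  'dcaabab'
  #19 SA[19]=4  'dccdcdcaaaabcdcaabab'
  #20 SA[20]=7  'dcdcaaaabcdcaabab'
  #21 SA[21]=1  'dcddccdcdcaaaabcdcaabab'
  #22 SA[22]=3  'ddccdcdcaaaabcdcaabab'
  #23 SA[23]=0  'ddcddccdcdcaaaabcdcaabab'

SA = [11, 12, 19, 13, 22, 20, 14, 23, 21, 15, 10, 18, 5, 8, 16, 6, 2, 9, 17, 4, 7, 1, 3, 0]
[i] adj suffixes → lcp
  [1] 11/12 → 3 ('aaa')
  [2] 12/19 → 2 ('aa')
  [3] 19/13 → 3 ('aab')
  [4] 13/22 → 1 ('a')
  [5] 22/20 → 2 ('ab')
  [6] 20/14 → 2 ('ab')
  [7] 14/23 → 0 ('')
  [8] 23/21 → 1 ('b')
  [9] 21/15 → 1 ('b')
  [10] 15/10 → 0 ('')
  [11] 10/18 → 3 ('caa')
  [12] 18/5 → 1 ('c')
  [13] 5/8 → 1 ('c')
  [14] 8/16 → 5 ('cdcaa')
  [15] 16/6 → 3 ('cdc')
  [16] 6/2 → 2 ('cd')
  [17] 2/9 → 0 ('')
  [18] 9/17 → 4 ('dcaa')
  [19] 17/4 → 2 ('dc')
  [20] 4/7 → 2 ('dc')
  [21] 7/1 → 3 ('dcd')
  [22] 1/3 → 1 ('d')
  [23] 3/0 → 3 ('ddc')

n(n+1)/2 = 24·25/2 = 300
Σ LCP = 0 + 3 + 2 + 3 + 1 + 2 + 2 + 0 + 1 + 1 + 0 + 3 + 1 + 1 + 5 + 3 + 2 + 0 + 4 + 2 + 2 + 3 + 1 + 3 = 45
distinct = 300 − 45 = 255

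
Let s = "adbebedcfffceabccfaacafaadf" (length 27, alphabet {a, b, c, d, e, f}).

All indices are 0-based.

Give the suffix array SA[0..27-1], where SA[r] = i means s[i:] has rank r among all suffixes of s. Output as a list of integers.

[18, 23, 13, 19, 0, 24, 21, 14, 2, 4, 20, 15, 11, 16, 7, 1, 6, 25, 12, 3, 5, 26, 17, 22, 10, 9, 8]

rank→(start, suffix):
  0 → (18, 'aacafaadf')
  1 → (23, 'aadf')
  2 → (13, 'abccfaacafaadf')
  3 → (19, 'acafaadf')
  4 → (0, 'adbebedcfffceabccfaacafaadf')
  5 → (24, 'adf')
  6 → (21, 'afaadf')
  7 → (14, 'bccfaacafaadf')
  8 → (2, 'bebedcfffceabccfaacafaadf')
  9 → (4, 'bedcfffceabccfaacafaadf')
  10 → (20, 'cafaadf')
  11 → (15, 'ccfaacafaadf')
  12 → (11, 'ceabccfaacafaadf')
  13 → (16, 'cfaacafaadf')
  14 → (7, 'cfffceabccfaacafaadf')
  15 → (1, 'dbebedcfffceabccfaacafaadf')
  16 → (6, 'dcfffceabccfaacafaadf')
  17 → (25, 'df')
  18 → (12, 'eabccfaacafaadf')
  19 → (3, 'ebedcfffceabccfaacafaadf')
  20 → (5, 'edcfffceabccfaacafaadf')
  21 → (26, 'f')
  22 → (17, 'faacafaadf')
  23 → (22, 'faadf')
  24 → (10, 'fceabccfaacafaadf')
  25 → (9, 'ffceabccfaacafaadf')
  26 → (8, 'fffceabccfaacafaadf')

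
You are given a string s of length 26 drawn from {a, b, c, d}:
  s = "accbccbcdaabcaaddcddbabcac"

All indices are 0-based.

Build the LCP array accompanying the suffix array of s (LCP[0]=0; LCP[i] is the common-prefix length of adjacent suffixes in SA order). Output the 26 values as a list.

[0, 2, 1, 4, 1, 2, 1, 0, 1, 3, 2, 2, 0, 1, 2, 1, 3, 1, 4, 1, 2, 0, 1, 1, 1, 2]

rank | idx | suffix
   0 |   9 | aabcaaddcddbabcac
   1 |  13 | aaddcddbabcac
   2 |  10 | abcaaddcddbabcac
   3 |  21 | abcac
   4 |  24 | ac
   5 |   0 | accbccbcdaabcaaddcddbabcac
   6 |  14 | addcddbabcac
   7 |  20 | babcac
   8 |  11 | bcaaddcddbabcac
   9 |  22 | bcac
  10 |   3 | bccbcdaabcaaddcddbabcac
  11 |   6 | bcdaabcaaddcddbabcac
  12 |  25 | c
  13 |  12 | caaddcddbabcac
  14 |  23 | cac
  15 |   2 | cbccbcdaabcaaddcddbabcac
  16 |   5 | cbcdaabcaaddcddbabcac
  17 |   1 | ccbccbcdaabcaaddcddbabcac
  18 |   4 | ccbcdaabcaaddcddbabcac
  19 |   7 | cdaabcaaddcddbabcac
  20 |  17 | cddbabcac
  21 |   8 | daabcaaddcddbabcac
  22 |  19 | dbabcac
  23 |  16 | dcddbabcac
  24 |  18 | ddbabcac
  25 |  15 | ddcddbabcac

SA = [9, 13, 10, 21, 24, 0, 14, 20, 11, 22, 3, 6, 25, 12, 23, 2, 5, 1, 4, 7, 17, 8, 19, 16, 18, 15]
i: (SA[i-1],SA[i]) lcp shared
  1: (9,13) 2 'aa'
  2: (13,10) 1 'a'
  3: (10,21) 4 'abca'
  4: (21,24) 1 'a'
  5: (24,0) 2 'ac'
  6: (0,14) 1 'a'
  7: (14,20) 0 ''
  8: (20,11) 1 'b'
  9: (11,22) 3 'bca'
  10: (22,3) 2 'bc'
  11: (3,6) 2 'bc'
  12: (6,25) 0 ''
  13: (25,12) 1 'c'
  14: (12,23) 2 'ca'
  15: (23,2) 1 'c'
  16: (2,5) 3 'cbc'
  17: (5,1) 1 'c'
  18: (1,4) 4 'ccbc'
  19: (4,7) 1 'c'
  20: (7,17) 2 'cd'
  21: (17,8) 0 ''
  22: (8,19) 1 'd'
  23: (19,16) 1 'd'
  24: (16,18) 1 'd'
  25: (18,15) 2 'dd'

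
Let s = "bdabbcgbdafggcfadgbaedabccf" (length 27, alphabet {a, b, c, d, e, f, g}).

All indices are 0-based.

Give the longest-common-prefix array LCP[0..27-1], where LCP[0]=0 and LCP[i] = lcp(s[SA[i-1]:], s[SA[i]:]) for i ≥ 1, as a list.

[0, 2, 1, 1, 1, 0, 1, 1, 2, 1, 3, 0, 1, 2, 1, 0, 3, 2, 1, 0, 0, 1, 1, 0, 2, 1, 1]

sorted suffixes:
  #0 SA[0]=2  'abbcgbdafggcfadgbaedabccf'
  #1 SA[1]=22  'abccf'
  #2 SA[2]=15  'adgbaedabccf'
  #3 SA[3]=19  'aedabccf'
  #4 SA[4]=9  'afggcfadgbaedabccf'
  #5 SA[5]=18  'baedabccf'
  #6 SA[6]=3  'bbcgbdafggcfadgbaedabccf'
  #7 SA[7]=23  'bccf'
  #8 SA[8]=4  'bcgbdafggcfadgbaedabccf'
  #9 SA[9]=0  'bdabbcgbdafggcfadgbaedabccf'
  #10 SA[10]=7  'bdafggcfadgbaedabccf'
  #11 SA[11]=24  'ccf'
  #12 SA[12]=25  'cf'
  #13 SA[13]=13  'cfadgbaedabccf'
  #14 SA[14]=5  'cgbdafggcfadgbaedabccf'
  #15 SA[15]=1  'dabbcgbdafggcfadgbaedabccf'
  #16 SA[16]=21  'dabccf'
  #17 SA[17]=8  'dafggcfadgbaedabccf'
  #18 SA[18]=16  'dgbaedabccf'
  #19 SA[19]=20  'edabccf'
  #20 SA[20]=26  'f'
  #21 SA[21]=14  'fadgbaedabccf'
  #22 SA[22]=10  'fggcfadgbaedabccf'
  #23 SA[23]=17  'gbaedabccf'
  #24 SA[24]=6  'gbdafggcfadgbaedabccf'
  #25 SA[25]=12  'gcfadgbaedabccf'
  #26 SA[26]=11  'ggcfadgbaedabccf'

SA = [2, 22, 15, 19, 9, 18, 3, 23, 4, 0, 7, 24, 25, 13, 5, 1, 21, 8, 16, 20, 26, 14, 10, 17, 6, 12, 11]
i: (SA[i-1],SA[i]) lcp shared
  1: (2,22) 2 'ab'
  2: (22,15) 1 'a'
  3: (15,19) 1 'a'
  4: (19,9) 1 'a'
  5: (9,18) 0 ''
  6: (18,3) 1 'b'
  7: (3,23) 1 'b'
  8: (23,4) 2 'bc'
  9: (4,0) 1 'b'
  10: (0,7) 3 'bda'
  11: (7,24) 0 ''
  12: (24,25) 1 'c'
  13: (25,13) 2 'cf'
  14: (13,5) 1 'c'
  15: (5,1) 0 ''
  16: (1,21) 3 'dab'
  17: (21,8) 2 'da'
  18: (8,16) 1 'd'
  19: (16,20) 0 ''
  20: (20,26) 0 ''
  21: (26,14) 1 'f'
  22: (14,10) 1 'f'
  23: (10,17) 0 ''
  24: (17,6) 2 'gb'
  25: (6,12) 1 'g'
  26: (12,11) 1 'g'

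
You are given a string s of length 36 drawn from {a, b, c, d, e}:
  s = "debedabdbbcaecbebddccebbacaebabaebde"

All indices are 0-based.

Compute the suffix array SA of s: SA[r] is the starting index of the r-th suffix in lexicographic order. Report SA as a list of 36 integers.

rank | idx | suffix
   0 |  29 | abaebde
   1 |   5 | abdbbcaecbebddccebbacaebabaebde
   2 |  24 | acaebabaebde
   3 |  26 | aebabaebde
   4 |  31 | aebde
   5 |  11 | aecbebddccebbacaebabaebde
   6 |  28 | babaebde
   7 |  23 | bacaebabaebde
   8 |  30 | baebde
   9 |  22 | bbacaebabaebde
  10 |   8 | bbcaecbebddccebbacaebabaebde
  11 |   9 | bcaecbebddccebbacaebabaebde
  12 |   6 | bdbbcaecbebddccebbacaebabaebde
  13 |  16 | bddccebbacaebabaebde
  14 |  33 | bde
  15 |  14 | bebddccebbacaebabaebde
  16 |   2 | bedabdbbcaecbebddccebbacaebabaebde
  17 |  25 | caebabaebde
  18 |  10 | caecbebddccebbacaebabaebde
  19 |  13 | cbebddccebbacaebabaebde
  20 |  19 | ccebbacaebabaebde
  21 |  20 | cebbacaebabaebde
  22 |   4 | dabdbbcaecbebddccebbacaebabaebde
  23 |   7 | dbbcaecbebddccebbacaebabaebde
  24 |  18 | dccebbacaebabaebde
  25 |  17 | ddccebbacaebabaebde
  26 |  34 | de
  27 |   0 | debedabdbbcaecbebddccebbacaebabaebde
  28 |  35 | e
  29 |  27 | ebabaebde
  30 |  21 | ebbacaebabaebde
  31 |  15 | ebddccebbacaebabaebde
  32 |  32 | ebde
  33 |   1 | ebedabdbbcaecbebddccebbacaebabaebde
  34 |  12 | ecbebddccebbacaebabaebde
  35 |   3 | edabdbbcaecbebddccebbacaebabaebde

[29, 5, 24, 26, 31, 11, 28, 23, 30, 22, 8, 9, 6, 16, 33, 14, 2, 25, 10, 13, 19, 20, 4, 7, 18, 17, 34, 0, 35, 27, 21, 15, 32, 1, 12, 3]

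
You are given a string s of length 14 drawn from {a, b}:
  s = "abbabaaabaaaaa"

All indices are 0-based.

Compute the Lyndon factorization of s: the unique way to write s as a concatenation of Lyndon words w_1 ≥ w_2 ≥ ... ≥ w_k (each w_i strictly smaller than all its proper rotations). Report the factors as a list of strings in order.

["abb", "ab", "aaab", "a", "a", "a", "a", "a"]

emit factor 1: 'abb' (i=0, period=3)
emit factor 2: 'ab' (i=3, period=2)
emit factor 3: 'aaab' (i=5, period=4)
emit factor 4: 'a' (i=9, period=1)
emit factor 5: 'a' (i=10, period=1)
emit factor 6: 'a' (i=11, period=1)
emit factor 7: 'a' (i=12, period=1)
emit factor 8: 'a' (i=13, period=1)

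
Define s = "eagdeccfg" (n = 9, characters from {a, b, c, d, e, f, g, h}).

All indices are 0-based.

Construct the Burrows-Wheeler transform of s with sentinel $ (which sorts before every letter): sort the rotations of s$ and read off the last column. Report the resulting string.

geecg$dcfa

rank  rotation    last
    0  $eagdeccfg  g
    1  agdeccfg$e  e
    2  ccfg$eagde  e
    3  cfg$eagdec  c
    4  deccfg$eag  g
    5  eagdeccfg$  $
    6  eccfg$eagd  d
    7  fg$eagdecc  c
    8  g$eagdeccf  f
    9  gdeccfg$ea  a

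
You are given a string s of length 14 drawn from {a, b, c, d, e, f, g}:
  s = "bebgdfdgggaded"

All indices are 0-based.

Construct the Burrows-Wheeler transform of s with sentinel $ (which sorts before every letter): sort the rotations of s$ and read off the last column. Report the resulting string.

dg$eeagfbddgbgd

rank  rotation         last
    0  $bebgdfdgggaded  d
    1  aded$bebgdfdggg  g
    2  bebgdfdgggaded$  $
    3  bgdfdgggaded$be  e
    4  d$bebgdfdgggade  e
    5  ded$bebgdfdggga  a
    6  dfdgggaded$bebg  g
    7  dgggaded$bebgdf  f
    8  ebgdfdgggaded$b  b
    9  ed$bebgdfdgggad  d
   10  fdgggaded$bebgd  d
   11  gaded$bebgdfdgg  g
   12  gdfdgggaded$beb  b
   13  ggaded$bebgdfdg  g
   14  gggaded$bebgdfd  d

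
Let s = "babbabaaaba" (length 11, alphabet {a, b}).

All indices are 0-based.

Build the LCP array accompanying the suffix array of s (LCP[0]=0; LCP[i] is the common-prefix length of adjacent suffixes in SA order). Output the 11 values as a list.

rank→(start, suffix):
  0 → (10, 'a')
  1 → (6, 'aaaba')
  2 → (7, 'aaba')
  3 → (8, 'aba')
  4 → (4, 'abaaaba')
  5 → (1, 'abbabaaaba')
  6 → (9, 'ba')
  7 → (5, 'baaaba')
  8 → (3, 'babaaaba')
  9 → (0, 'babbabaaaba')
  10 → (2, 'bbabaaaba')

SA = [10, 6, 7, 8, 4, 1, 9, 5, 3, 0, 2]
rank  pair      lcp
   1  s[10:],s[6:]  1  'a'
   2  s[6:],s[7:]  2  'aa'
   3  s[7:],s[8:]  1  'a'
   4  s[8:],s[4:]  3  'aba'
   5  s[4:],s[1:]  2  'ab'
   6  s[1:],s[9:]  0  ''
   7  s[9:],s[5:]  2  'ba'
   8  s[5:],s[3:]  2  'ba'
   9  s[3:],s[0:]  3  'bab'
  10  s[0:],s[2:]  1  'b'

[0, 1, 2, 1, 3, 2, 0, 2, 2, 3, 1]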